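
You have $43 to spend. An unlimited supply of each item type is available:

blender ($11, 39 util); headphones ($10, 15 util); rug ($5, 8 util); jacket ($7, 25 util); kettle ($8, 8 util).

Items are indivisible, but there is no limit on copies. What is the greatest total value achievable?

153 util

Best value-per-unit is jacket at 25/7; filling with it alone gives 6×25 = 150.
Optimal mix: 2×blender + 3×jacket → cost 43, value 153.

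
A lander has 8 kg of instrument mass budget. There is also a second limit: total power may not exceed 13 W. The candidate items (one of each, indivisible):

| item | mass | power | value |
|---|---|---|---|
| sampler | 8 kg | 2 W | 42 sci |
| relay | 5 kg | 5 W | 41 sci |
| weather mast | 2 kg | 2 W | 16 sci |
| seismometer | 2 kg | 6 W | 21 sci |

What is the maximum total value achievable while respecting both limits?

Feasible sets respecting both limits:
- relay+seismometer: mass 7, power 11, value 62
- relay+weather mast: mass 7, power 7, value 57
- sampler: mass 8, power 2, value 42
- relay: mass 5, power 5, value 41
Best: 62 sci.

62 sci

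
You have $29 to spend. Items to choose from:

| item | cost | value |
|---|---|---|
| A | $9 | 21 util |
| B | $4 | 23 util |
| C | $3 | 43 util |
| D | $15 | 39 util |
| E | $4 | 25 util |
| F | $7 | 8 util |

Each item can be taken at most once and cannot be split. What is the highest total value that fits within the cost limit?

Check high-value combinations within $29:
- B+C+D+E: cost 4+3+15+4=26, value 23+43+39+25=130
- A+B+C+E+F: cost 9+4+3+4+7=27, value 21+23+43+25+8=120
- C+D+E+F: cost 3+15+4+7=29, value 43+39+25+8=115
- B+C+D+F: cost 4+3+15+7=29, value 23+43+39+8=113
- A+B+C+E: cost 9+4+3+4=20, value 21+23+43+25=112
Best: 130 util.

130 util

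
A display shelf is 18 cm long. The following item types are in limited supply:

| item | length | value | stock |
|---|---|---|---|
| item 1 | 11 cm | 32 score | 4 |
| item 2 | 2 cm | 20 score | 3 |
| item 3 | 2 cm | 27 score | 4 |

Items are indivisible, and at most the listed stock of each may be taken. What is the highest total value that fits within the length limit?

168 score

Best selections within length 18 and stock limits:
- 3×item 2 + 4×item 3: length 14, value 168
- 2×item 2 + 4×item 3: length 12, value 148
- 3×item 2 + 3×item 3: length 12, value 141
- 1×item 2 + 4×item 3: length 10, value 128
Best: 168 score.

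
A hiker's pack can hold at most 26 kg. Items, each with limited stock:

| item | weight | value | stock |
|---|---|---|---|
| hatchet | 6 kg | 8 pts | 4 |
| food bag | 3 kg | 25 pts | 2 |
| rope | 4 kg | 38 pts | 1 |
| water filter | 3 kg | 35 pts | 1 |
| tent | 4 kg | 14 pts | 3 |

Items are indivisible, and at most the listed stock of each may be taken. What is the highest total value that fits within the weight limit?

Top feasible selections:
- 2×food bag + 1×rope + 1×water filter + 3×tent: weight 25, value 165
- 2×food bag + 1×rope + 1×water filter + 2×tent: weight 21, value 151
- 1×hatchet + 2×food bag + 1×rope + 1×water filter + 1×tent: weight 23, value 145
- 1×food bag + 1×rope + 1×water filter + 3×tent: weight 22, value 140
Best: 165 pts.

165 pts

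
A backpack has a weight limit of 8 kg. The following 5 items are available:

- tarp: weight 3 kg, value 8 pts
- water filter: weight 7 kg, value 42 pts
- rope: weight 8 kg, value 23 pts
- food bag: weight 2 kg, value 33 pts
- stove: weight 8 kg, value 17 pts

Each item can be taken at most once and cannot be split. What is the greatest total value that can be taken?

Check high-value combinations within 8 kg:
- water filter: weight 7, value 42
- tarp+food bag: weight 3+2=5, value 8+33=41
- food bag: weight 2, value 33
Best: 42 pts.

42 pts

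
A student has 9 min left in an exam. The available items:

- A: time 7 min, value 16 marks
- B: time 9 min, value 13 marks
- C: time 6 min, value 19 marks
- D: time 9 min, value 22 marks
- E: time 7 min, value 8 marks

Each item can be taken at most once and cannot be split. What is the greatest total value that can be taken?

22 marks

This is a 0/1 knapsack; check combinations near the capacity.
- D: time 9, value 22
- C: time 6, value 19
- A: time 7, value 16
- B: time 9, value 13
Best: 22 marks.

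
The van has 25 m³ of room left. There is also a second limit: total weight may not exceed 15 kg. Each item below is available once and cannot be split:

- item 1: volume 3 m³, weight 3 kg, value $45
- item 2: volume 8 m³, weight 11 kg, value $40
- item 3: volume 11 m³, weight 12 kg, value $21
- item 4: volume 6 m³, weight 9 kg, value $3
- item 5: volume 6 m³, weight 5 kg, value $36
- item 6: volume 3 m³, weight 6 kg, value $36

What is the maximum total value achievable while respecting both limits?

Feasible sets respecting both limits:
- item 1+item 5+item 6: volume 12, weight 14, value 117
- item 1+item 2: volume 11, weight 14, value 85
- item 1+item 5: volume 9, weight 8, value 81
- item 1+item 6: volume 6, weight 9, value 81
Best: $117.

$117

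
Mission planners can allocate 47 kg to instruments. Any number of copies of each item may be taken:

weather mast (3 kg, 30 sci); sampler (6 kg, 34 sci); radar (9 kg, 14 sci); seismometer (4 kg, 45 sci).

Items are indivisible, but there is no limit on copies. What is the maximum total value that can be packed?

Best value-per-unit is seismometer at 45/4; filling with it alone gives 11×45 = 495.
Optimal mix: 1×weather mast + 11×seismometer → mass 47, value 525.

525 sci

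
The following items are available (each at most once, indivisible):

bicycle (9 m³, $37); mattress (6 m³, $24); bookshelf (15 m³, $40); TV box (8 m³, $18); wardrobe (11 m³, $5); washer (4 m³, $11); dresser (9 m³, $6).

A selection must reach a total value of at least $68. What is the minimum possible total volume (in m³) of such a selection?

19

Subsets with value ≥ 68, sorted by total volume:
- bicycle+mattress+washer: volume 19, value 72
- bicycle+mattress+TV box: volume 23, value 79
- bicycle+bookshelf: volume 24, value 77
- mattress+bookshelf+washer: volume 25, value 75
Minimum volume: 19 m³.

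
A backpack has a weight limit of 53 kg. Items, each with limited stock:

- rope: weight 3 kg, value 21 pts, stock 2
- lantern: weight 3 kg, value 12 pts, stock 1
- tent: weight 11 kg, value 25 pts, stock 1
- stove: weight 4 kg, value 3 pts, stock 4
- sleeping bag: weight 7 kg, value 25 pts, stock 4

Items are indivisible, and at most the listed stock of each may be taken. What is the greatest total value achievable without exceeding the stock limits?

Best selections within weight 53 and stock limits:
- 2×rope + 1×lantern + 1×tent + 1×stove + 4×sleeping bag: weight 52, value 182
- 2×rope + 1×lantern + 1×tent + 4×sleeping bag: weight 48, value 179
Best: 182 pts.

182 pts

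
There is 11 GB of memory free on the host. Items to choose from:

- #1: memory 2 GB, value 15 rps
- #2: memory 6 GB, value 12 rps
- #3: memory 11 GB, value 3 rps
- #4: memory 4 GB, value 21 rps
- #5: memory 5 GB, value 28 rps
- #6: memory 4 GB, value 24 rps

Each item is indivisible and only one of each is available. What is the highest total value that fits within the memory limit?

Check high-value combinations within 11 GB:
- #1+#5+#6: memory 2+5+4=11, value 15+28+24=67
- #1+#4+#5: memory 2+4+5=11, value 15+21+28=64
- #1+#4+#6: memory 2+4+4=10, value 15+21+24=60
- #5+#6: memory 5+4=9, value 28+24=52
- #4+#5: memory 4+5=9, value 21+28=49
Best: 67 rps.

67 rps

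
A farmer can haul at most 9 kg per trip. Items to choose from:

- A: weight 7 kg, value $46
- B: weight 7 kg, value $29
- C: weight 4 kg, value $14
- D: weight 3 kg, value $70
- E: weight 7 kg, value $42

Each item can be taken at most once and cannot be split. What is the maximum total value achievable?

$84

Check high-value combinations within 9 kg:
- C+D: weight 4+3=7, value 14+70=84
- D: weight 3, value 70
- A: weight 7, value 46
Best: $84.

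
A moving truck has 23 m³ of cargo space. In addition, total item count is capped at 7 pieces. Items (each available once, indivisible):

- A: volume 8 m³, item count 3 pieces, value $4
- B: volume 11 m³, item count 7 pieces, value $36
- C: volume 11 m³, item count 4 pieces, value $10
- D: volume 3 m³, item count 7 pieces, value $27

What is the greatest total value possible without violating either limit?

$36

Feasible sets respecting both limits:
- B: volume 11, item count 7, value 36
- D: volume 3, item count 7, value 27
- A+C: volume 19, item count 7, value 14
Best: $36.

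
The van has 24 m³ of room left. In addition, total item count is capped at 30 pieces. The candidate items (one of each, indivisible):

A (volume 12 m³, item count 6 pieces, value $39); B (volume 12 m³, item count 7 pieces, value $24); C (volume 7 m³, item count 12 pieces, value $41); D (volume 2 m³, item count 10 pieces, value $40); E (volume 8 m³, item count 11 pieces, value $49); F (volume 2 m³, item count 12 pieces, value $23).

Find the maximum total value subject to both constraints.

$128

Feasible sets respecting both limits:
- A+D+E: volume 22, item count 27, value 128
- A+C+D: volume 21, item count 28, value 120
- B+D+E: volume 22, item count 28, value 113
- A+E+F: volume 22, item count 29, value 111
Best: $128.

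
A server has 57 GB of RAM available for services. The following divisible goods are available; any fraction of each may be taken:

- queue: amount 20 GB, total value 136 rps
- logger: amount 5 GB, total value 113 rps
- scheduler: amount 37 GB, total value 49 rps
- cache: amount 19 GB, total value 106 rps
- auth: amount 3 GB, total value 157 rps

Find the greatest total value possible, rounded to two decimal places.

Take in order of value per unit:
- auth (157/3 per unit): all 3 → value 157, running total 157.00
- logger (113/5 per unit): all 5 → value 113, running total 270.00
- queue (136/20 per unit): all 20 → value 136, running total 406.00
- cache (106/19 per unit): all 19 → value 106, running total 512.00
- scheduler (49/37 per unit): 10 of 37 → value 10×49/37 = 13.2432, running total 525.24
Total 525.24.

525.24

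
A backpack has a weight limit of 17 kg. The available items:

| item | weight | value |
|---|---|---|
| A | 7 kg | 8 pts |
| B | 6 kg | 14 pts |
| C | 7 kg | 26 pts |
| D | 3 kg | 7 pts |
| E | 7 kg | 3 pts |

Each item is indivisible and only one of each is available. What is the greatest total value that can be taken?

47 pts

Check high-value combinations within 17 kg:
- B+C+D: weight 6+7+3=16, value 14+26+7=47
- A+C+D: weight 7+7+3=17, value 8+26+7=41
- B+C: weight 6+7=13, value 14+26=40
Best: 47 pts.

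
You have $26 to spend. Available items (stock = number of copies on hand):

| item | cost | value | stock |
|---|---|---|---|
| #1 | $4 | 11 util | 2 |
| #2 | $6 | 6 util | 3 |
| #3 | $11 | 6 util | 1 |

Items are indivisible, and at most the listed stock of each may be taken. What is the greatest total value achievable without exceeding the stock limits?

Top feasible selections:
- 2×#1 + 3×#2: cost 26, value 40
- 2×#1 + 2×#2: cost 20, value 34
- 2×#1 + 1×#2 + 1×#3: cost 25, value 34
- 1×#1 + 3×#2: cost 22, value 29
Best: 40 util.

40 util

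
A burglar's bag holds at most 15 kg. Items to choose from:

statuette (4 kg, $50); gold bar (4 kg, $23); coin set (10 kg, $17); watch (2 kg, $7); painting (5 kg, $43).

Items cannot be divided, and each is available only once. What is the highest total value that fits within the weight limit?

Check high-value combinations within 15 kg:
- statuette+gold bar+watch+painting: weight 4+4+2+5=15, value 50+23+7+43=123
- statuette+gold bar+painting: weight 4+4+5=13, value 50+23+43=116
- statuette+watch+painting: weight 4+2+5=11, value 50+7+43=100
Best: $123.

$123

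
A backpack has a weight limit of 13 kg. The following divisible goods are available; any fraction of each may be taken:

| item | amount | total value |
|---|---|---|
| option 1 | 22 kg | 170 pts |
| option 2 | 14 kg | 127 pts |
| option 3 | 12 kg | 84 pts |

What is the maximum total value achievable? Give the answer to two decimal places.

Take in order of value per unit:
- option 2 (127/14 per unit): 13 of 14 → value 13×127/14 = 117.9286, running total 117.93
Total 117.93.

117.93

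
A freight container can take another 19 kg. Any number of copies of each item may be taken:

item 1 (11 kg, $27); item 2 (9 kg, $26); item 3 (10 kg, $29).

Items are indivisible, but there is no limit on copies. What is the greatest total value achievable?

Best value-per-unit is item 3 at 29/10; filling with it alone gives 1×29 = 29.
Optimal mix: 1×item 2 + 1×item 3 → weight 19, value 55.

$55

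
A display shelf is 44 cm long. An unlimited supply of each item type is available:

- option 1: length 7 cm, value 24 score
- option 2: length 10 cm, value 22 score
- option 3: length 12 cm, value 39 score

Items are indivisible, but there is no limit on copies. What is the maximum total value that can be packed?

144 score

Best value-per-unit is option 1 at 24/7, and filling with it alone uses length 6×7=42. No mix of the others beats 6×24 = 144.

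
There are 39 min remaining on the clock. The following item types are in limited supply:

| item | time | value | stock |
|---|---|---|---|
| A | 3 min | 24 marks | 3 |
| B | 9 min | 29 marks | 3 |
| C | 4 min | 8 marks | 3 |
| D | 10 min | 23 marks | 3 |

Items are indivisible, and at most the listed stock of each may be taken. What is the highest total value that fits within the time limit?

159 marks

Top feasible selections:
- 3×A + 3×B: time 36, value 159
- 3×A + 2×B + 3×C: time 39, value 154
- 3×A + 2×B + 1×D: time 37, value 153
- 3×A + 1×B + 2×D: time 38, value 147
Best: 159 marks.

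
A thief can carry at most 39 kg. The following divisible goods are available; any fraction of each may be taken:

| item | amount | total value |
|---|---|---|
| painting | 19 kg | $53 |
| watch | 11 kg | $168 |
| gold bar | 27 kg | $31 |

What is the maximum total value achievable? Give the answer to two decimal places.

Take in order of value per unit:
- watch (168/11 per unit): all 11 → value 168, running total 168.00
- painting (53/19 per unit): all 19 → value 53, running total 221.00
- gold bar (31/27 per unit): 9 of 27 → value 9×31/27 = 10.3333, running total 231.33
Total 231.33.

231.33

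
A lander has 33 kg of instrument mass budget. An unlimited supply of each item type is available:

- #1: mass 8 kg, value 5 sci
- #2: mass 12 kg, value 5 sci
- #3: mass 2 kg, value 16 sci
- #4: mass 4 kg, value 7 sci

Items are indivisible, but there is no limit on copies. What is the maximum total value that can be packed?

Best value-per-unit is #3 at 16/2, and filling with it alone uses mass 16×2=32. No mix of the others beats 16×16 = 256.

256 sci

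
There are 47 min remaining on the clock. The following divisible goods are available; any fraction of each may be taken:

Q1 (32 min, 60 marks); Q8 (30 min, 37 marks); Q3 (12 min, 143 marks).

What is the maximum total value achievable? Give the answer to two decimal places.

Take in order of value per unit:
- Q3 (143/12 per unit): all 12 → value 143, running total 143.00
- Q1 (60/32 per unit): all 32 → value 60, running total 203.00
- Q8 (37/30 per unit): 3 of 30 → value 3×37/30 = 3.7000, running total 206.70
Total 206.70.

206.70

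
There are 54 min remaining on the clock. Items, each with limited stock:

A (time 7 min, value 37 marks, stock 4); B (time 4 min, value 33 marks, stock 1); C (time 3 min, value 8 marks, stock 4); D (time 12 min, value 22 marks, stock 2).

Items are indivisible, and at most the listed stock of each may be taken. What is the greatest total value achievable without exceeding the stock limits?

227 marks

Best selections within time 54 and stock limits:
- 4×A + 1×B + 3×C + 1×D: time 53, value 227
- 4×A + 1×B + 2×C + 1×D: time 50, value 219
- 4×A + 1×B + 4×C: time 44, value 213
Best: 227 marks.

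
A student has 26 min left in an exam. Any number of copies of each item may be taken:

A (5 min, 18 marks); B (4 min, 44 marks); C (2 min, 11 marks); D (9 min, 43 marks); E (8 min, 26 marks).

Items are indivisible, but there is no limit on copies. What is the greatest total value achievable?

275 marks

Best value-per-unit is B at 44/4; filling with it alone gives 6×44 = 264.
Optimal mix: 6×B + 1×C → time 26, value 275.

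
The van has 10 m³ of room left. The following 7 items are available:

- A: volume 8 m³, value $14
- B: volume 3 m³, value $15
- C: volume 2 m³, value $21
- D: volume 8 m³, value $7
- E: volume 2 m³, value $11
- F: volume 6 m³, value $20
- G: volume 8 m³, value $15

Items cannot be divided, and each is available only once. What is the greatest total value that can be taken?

Check high-value combinations within 10 m³:
- C+E+F: volume 2+2+6=10, value 21+11+20=52
- B+C+E: volume 3+2+2=7, value 15+21+11=47
- C+F: volume 2+6=8, value 21+20=41
- B+C: volume 3+2=5, value 15+21=36
- C+G: volume 2+8=10, value 21+15=36
Best: $52.

$52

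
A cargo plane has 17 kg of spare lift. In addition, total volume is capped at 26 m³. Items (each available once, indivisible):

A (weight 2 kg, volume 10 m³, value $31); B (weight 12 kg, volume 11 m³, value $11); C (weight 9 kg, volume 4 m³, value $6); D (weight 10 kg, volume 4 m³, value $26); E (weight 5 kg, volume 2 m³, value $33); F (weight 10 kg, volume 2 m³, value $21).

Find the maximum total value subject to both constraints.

$90

Feasible sets respecting both limits:
- A+D+E: weight 17, volume 16, value 90
- A+E+F: weight 17, volume 14, value 85
- A+C+E: weight 16, volume 16, value 70
Best: $90.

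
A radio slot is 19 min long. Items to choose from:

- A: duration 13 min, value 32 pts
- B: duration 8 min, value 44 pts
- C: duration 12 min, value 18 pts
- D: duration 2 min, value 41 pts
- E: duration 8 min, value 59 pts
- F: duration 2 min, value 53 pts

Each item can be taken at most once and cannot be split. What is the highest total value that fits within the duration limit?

Check high-value combinations within 19 min:
- B+E+F: duration 8+8+2=18, value 44+59+53=156
- D+E+F: duration 2+8+2=12, value 41+59+53=153
- B+D+E: duration 8+2+8=18, value 44+41+59=144
- B+D+F: duration 8+2+2=12, value 44+41+53=138
- A+D+F: duration 13+2+2=17, value 32+41+53=126
Best: 156 pts.

156 pts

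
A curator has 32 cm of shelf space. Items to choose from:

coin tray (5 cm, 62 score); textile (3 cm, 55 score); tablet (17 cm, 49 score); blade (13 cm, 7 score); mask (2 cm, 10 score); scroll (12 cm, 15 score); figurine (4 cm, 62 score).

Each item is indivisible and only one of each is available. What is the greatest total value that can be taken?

This is a 0/1 knapsack; check combinations near the capacity.
- coin tray+textile+tablet+mask+figurine: length 5+3+17+2+4=31, value 62+55+49+10+62=238
- coin tray+textile+tablet+figurine: length 5+3+17+4=29, value 62+55+49+62=228
- coin tray+textile+mask+scroll+figurine: length 5+3+2+12+4=26, value 62+55+10+15+62=204
Best: 238 score.

238 score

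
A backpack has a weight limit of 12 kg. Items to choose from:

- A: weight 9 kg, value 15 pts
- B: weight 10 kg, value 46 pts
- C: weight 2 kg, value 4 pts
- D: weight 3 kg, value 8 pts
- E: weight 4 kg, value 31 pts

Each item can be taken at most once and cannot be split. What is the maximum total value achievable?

50 pts

Check high-value combinations within 12 kg:
- B+C: weight 10+2=12, value 46+4=50
- B: weight 10, value 46
- C+D+E: weight 2+3+4=9, value 4+8+31=43
Best: 50 pts.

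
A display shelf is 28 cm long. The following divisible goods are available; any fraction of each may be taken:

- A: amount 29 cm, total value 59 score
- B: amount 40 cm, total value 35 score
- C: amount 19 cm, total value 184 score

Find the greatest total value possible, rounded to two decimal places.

Take in order of value per unit:
- C (184/19 per unit): all 19 → value 184, running total 184.00
- A (59/29 per unit): 9 of 29 → value 9×59/29 = 18.3103, running total 202.31
Total 202.31.

202.31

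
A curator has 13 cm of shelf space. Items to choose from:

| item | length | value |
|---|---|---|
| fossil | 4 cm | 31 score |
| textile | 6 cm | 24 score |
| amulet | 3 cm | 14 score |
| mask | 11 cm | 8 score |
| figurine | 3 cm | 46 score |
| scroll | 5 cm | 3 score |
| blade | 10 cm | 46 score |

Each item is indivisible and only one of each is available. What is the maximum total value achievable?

Check high-value combinations within 13 cm:
- fossil+textile+figurine: length 4+6+3=13, value 31+24+46=101
- figurine+blade: length 3+10=13, value 46+46=92
- fossil+amulet+figurine: length 4+3+3=10, value 31+14+46=91
Best: 101 score.

101 score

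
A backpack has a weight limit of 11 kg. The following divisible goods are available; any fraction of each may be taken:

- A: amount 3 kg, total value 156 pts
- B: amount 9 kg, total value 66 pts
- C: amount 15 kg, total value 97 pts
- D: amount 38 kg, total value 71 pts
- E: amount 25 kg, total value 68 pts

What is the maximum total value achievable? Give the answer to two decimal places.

Take in order of value per unit:
- A (156/3 per unit): all 3 → value 156, running total 156.00
- B (66/9 per unit): 8 of 9 → value 8×66/9 = 58.6667, running total 214.67
Total 214.67.

214.67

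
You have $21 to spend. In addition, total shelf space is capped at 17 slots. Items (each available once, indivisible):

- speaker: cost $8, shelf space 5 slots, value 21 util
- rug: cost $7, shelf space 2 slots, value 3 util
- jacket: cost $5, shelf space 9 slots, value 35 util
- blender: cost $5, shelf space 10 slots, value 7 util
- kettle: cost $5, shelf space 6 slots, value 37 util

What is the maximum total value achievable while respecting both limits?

75 util

Feasible sets respecting both limits:
- rug+jacket+kettle: cost 17, shelf space 17, value 75
- jacket+kettle: cost 10, shelf space 15, value 72
- speaker+rug+kettle: cost 20, shelf space 13, value 61
- speaker+rug+jacket: cost 20, shelf space 16, value 59
Best: 75 util.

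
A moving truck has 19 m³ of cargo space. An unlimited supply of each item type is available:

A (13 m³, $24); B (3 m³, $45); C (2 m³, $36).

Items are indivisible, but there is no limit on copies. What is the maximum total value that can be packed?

Best value-per-unit is C at 36/2; filling with it alone gives 9×36 = 324.
Optimal mix: 1×B + 8×C → volume 19, value 333.

$333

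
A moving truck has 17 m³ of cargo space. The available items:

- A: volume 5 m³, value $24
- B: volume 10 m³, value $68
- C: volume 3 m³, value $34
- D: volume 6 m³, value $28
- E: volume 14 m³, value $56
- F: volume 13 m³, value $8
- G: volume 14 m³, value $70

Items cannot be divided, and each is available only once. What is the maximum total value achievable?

This is a 0/1 knapsack; check combinations near the capacity.
- C+G: volume 3+14=17, value 34+70=104
- B+C: volume 10+3=13, value 68+34=102
- B+D: volume 10+6=16, value 68+28=96
- A+B: volume 5+10=15, value 24+68=92
Best: $104.

$104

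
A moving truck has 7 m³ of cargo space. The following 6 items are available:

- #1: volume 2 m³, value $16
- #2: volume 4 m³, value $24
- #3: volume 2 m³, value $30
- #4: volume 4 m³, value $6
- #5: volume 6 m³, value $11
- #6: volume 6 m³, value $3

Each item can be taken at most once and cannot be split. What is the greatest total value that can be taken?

Check high-value combinations within 7 m³:
- #2+#3: volume 4+2=6, value 24+30=54
- #1+#3: volume 2+2=4, value 16+30=46
- #1+#2: volume 2+4=6, value 16+24=40
Best: $54.

$54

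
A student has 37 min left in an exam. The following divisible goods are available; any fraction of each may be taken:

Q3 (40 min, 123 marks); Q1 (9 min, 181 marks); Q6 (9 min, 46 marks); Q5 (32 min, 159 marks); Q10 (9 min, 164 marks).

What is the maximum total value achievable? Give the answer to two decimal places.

440.69

Take in order of value per unit:
- Q1 (181/9 per unit): all 9 → value 181, running total 181.00
- Q10 (164/9 per unit): all 9 → value 164, running total 345.00
- Q6 (46/9 per unit): all 9 → value 46, running total 391.00
- Q5 (159/32 per unit): 10 of 32 → value 10×159/32 = 49.6875, running total 440.69
Total 440.69.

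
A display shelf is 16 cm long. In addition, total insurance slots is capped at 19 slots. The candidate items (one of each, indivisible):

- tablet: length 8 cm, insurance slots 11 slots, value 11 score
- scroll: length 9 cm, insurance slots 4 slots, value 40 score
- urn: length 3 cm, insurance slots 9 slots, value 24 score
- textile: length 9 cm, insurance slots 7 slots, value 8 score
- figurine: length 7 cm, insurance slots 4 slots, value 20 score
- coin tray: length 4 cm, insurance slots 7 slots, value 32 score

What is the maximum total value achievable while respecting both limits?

Feasible sets respecting both limits:
- scroll+coin tray: length 13, insurance slots 11, value 72
- scroll+urn: length 12, insurance slots 13, value 64
- scroll+figurine: length 16, insurance slots 8, value 60
Best: 72 score.

72 score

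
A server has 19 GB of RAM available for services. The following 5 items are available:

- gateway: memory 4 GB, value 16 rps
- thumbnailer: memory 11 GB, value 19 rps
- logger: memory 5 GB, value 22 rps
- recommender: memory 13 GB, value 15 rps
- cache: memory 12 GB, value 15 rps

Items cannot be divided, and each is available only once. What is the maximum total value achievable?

41 rps

This is a 0/1 knapsack; check combinations near the capacity.
- thumbnailer+logger: memory 11+5=16, value 19+22=41
- gateway+logger: memory 4+5=9, value 16+22=38
- logger+cache: memory 5+12=17, value 22+15=37
- logger+recommender: memory 5+13=18, value 22+15=37
- gateway+thumbnailer: memory 4+11=15, value 16+19=35
Best: 41 rps.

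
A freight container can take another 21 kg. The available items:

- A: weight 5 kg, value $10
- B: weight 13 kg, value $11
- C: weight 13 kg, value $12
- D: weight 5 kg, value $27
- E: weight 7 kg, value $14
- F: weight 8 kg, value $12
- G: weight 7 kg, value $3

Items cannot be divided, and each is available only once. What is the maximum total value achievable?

$53

This is a 0/1 knapsack; check combinations near the capacity.
- D+E+F: weight 5+7+8=20, value 27+14+12=53
- A+D+E: weight 5+5+7=17, value 10+27+14=51
- A+D+F: weight 5+5+8=18, value 10+27+12=49
Best: $53.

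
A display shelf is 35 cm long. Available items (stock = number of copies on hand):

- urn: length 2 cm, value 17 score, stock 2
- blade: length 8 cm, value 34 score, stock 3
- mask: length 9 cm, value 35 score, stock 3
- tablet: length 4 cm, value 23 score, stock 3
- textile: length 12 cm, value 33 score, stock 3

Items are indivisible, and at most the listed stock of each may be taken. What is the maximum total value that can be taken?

173 score

Best selections within length 35 and stock limits:
- 2×urn + 2×mask + 3×tablet: length 34, value 173
- 2×urn + 1×blade + 1×mask + 3×tablet: length 33, value 172
- 2×urn + 2×blade + 3×tablet: length 32, value 171
Best: 173 score.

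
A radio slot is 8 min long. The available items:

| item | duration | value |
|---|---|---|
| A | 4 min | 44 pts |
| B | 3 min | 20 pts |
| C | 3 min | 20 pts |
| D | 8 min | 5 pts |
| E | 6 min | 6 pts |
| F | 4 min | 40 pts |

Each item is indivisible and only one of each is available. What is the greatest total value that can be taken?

Check high-value combinations within 8 min:
- A+F: duration 4+4=8, value 44+40=84
- A+B: duration 4+3=7, value 44+20=64
- A+C: duration 4+3=7, value 44+20=64
- B+F: duration 3+4=7, value 20+40=60
- C+F: duration 3+4=7, value 20+40=60
Best: 84 pts.

84 pts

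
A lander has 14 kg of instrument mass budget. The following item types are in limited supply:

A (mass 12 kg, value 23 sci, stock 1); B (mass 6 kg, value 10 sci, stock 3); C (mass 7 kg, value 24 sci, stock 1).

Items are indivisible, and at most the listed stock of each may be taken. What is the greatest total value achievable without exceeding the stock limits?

Top feasible selections:
- 1×B + 1×C: mass 13, value 34
- 1×C: mass 7, value 24
- 1×A: mass 12, value 23
- 2×B: mass 12, value 20
Best: 34 sci.

34 sci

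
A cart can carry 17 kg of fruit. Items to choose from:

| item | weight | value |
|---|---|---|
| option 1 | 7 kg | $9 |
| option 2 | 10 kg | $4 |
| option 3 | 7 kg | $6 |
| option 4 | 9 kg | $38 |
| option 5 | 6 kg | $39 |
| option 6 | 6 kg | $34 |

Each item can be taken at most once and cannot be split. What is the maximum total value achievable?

Check high-value combinations within 17 kg:
- option 4+option 5: weight 9+6=15, value 38+39=77
- option 5+option 6: weight 6+6=12, value 39+34=73
- option 4+option 6: weight 9+6=15, value 38+34=72
Best: $77.

$77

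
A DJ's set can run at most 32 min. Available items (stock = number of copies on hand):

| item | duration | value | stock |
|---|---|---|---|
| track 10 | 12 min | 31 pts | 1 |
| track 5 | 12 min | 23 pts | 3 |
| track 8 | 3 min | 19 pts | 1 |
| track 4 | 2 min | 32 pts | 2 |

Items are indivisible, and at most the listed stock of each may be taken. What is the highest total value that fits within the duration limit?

Best selections within duration 32 and stock limits:
- 1×track 10 + 1×track 5 + 1×track 8 + 2×track 4: duration 31, value 137
- 2×track 5 + 1×track 8 + 2×track 4: duration 31, value 129
- 1×track 10 + 1×track 5 + 2×track 4: duration 28, value 118
- 1×track 10 + 1×track 8 + 2×track 4: duration 19, value 114
Best: 137 pts.

137 pts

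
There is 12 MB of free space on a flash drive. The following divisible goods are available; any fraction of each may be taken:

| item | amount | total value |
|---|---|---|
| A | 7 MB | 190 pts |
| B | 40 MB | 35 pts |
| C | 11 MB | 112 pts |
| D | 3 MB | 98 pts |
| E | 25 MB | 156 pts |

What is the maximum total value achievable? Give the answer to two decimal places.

308.36

Take in order of value per unit:
- D (98/3 per unit): all 3 → value 98, running total 98.00
- A (190/7 per unit): all 7 → value 190, running total 288.00
- C (112/11 per unit): 2 of 11 → value 2×112/11 = 20.3636, running total 308.36
Total 308.36.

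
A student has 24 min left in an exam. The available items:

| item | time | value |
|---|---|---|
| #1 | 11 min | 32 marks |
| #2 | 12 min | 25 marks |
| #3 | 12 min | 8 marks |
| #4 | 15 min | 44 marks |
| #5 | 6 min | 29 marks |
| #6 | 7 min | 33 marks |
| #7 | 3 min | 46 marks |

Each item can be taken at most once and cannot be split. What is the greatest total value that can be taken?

Check high-value combinations within 24 min:
- #4+#5+#7: time 15+6+3=24, value 44+29+46=119
- #1+#6+#7: time 11+7+3=21, value 32+33+46=111
- #5+#6+#7: time 6+7+3=16, value 29+33+46=108
- #1+#5+#7: time 11+6+3=20, value 32+29+46=107
Best: 119 marks.

119 marks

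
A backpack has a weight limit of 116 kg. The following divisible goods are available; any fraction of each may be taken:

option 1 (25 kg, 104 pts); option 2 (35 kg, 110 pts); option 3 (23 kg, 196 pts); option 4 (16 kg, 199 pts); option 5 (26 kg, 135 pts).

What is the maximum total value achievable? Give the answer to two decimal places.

Take in order of value per unit:
- option 4 (199/16 per unit): all 16 → value 199, running total 199.00
- option 3 (196/23 per unit): all 23 → value 196, running total 395.00
- option 5 (135/26 per unit): all 26 → value 135, running total 530.00
- option 1 (104/25 per unit): all 25 → value 104, running total 634.00
- option 2 (110/35 per unit): 26 of 35 → value 26×110/35 = 81.7143, running total 715.71
Total 715.71.

715.71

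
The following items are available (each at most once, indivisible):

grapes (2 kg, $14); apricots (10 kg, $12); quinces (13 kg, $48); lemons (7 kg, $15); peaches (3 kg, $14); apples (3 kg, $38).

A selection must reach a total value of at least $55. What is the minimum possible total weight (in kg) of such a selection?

Subsets with value ≥ 55, sorted by total weight:
- grapes+peaches+apples: weight 8, value 66
- grapes+lemons+apples: weight 12, value 67
- lemons+peaches+apples: weight 13, value 67
- grapes+lemons+peaches+apples: weight 15, value 81
Minimum weight: 8 kg.

8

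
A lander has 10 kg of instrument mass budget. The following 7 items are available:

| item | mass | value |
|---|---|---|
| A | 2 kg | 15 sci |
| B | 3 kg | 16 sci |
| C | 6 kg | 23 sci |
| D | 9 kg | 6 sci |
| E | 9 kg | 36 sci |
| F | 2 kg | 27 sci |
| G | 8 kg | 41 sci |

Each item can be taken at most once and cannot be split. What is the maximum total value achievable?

68 sci

Check high-value combinations within 10 kg:
- F+G: mass 2+8=10, value 27+41=68
- A+C+F: mass 2+6+2=10, value 15+23+27=65
- A+B+F: mass 2+3+2=7, value 15+16+27=58
- A+G: mass 2+8=10, value 15+41=56
Best: 68 sci.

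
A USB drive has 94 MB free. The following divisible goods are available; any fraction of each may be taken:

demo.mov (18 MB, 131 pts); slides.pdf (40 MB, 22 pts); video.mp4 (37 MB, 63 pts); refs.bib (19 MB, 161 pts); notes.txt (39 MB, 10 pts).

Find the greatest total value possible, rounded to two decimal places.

366.00

Take in order of value per unit:
- refs.bib (161/19 per unit): all 19 → value 161, running total 161.00
- demo.mov (131/18 per unit): all 18 → value 131, running total 292.00
- video.mp4 (63/37 per unit): all 37 → value 63, running total 355.00
- slides.pdf (22/40 per unit): 20 of 40 → value 20×22/40 = 11.0000, running total 366.00
Total 366.00.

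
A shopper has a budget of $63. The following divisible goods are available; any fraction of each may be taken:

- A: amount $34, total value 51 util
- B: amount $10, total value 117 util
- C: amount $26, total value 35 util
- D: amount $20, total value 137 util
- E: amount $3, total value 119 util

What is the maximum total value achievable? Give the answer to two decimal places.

418.00

Take in order of value per unit:
- E (119/3 per unit): all 3 → value 119, running total 119.00
- B (117/10 per unit): all 10 → value 117, running total 236.00
- D (137/20 per unit): all 20 → value 137, running total 373.00
- A (51/34 per unit): 30 of 34 → value 30×51/34 = 45.0000, running total 418.00
Total 418.00.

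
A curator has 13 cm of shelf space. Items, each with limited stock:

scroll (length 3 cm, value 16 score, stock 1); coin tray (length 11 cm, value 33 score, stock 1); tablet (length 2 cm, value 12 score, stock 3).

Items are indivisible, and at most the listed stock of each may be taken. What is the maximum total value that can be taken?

52 score

Top feasible selections:
- 1×scroll + 3×tablet: length 9, value 52
- 1×coin tray + 1×tablet: length 13, value 45
Best: 52 score.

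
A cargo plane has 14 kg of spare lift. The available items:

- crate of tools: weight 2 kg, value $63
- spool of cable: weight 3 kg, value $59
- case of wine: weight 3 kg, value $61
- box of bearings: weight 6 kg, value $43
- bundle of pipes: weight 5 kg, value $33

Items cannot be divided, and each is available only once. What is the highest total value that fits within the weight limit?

$226

Check high-value combinations within 14 kg:
- crate of tools+spool of cable+case of wine+box of bearings: weight 2+3+3+6=14, value 63+59+61+43=226
- crate of tools+spool of cable+case of wine+bundle of pipes: weight 2+3+3+5=13, value 63+59+61+33=216
- crate of tools+spool of cable+case of wine: weight 2+3+3=8, value 63+59+61=183
- crate of tools+case of wine+box of bearings: weight 2+3+6=11, value 63+61+43=167
- crate of tools+spool of cable+box of bearings: weight 2+3+6=11, value 63+59+43=165
Best: $226.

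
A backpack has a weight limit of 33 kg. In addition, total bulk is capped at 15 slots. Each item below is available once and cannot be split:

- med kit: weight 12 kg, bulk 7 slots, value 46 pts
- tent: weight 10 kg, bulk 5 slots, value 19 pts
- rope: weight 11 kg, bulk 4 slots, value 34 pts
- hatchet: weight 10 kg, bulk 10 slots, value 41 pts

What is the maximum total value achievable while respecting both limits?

80 pts

Feasible sets respecting both limits:
- med kit+rope: weight 23, bulk 11, value 80
- rope+hatchet: weight 21, bulk 14, value 75
- med kit+tent: weight 22, bulk 12, value 65
Best: 80 pts.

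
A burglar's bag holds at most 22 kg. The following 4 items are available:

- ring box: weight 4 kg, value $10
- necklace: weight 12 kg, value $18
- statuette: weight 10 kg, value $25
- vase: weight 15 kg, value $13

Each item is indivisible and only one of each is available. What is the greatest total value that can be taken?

$43

Check high-value combinations within 22 kg:
- necklace+statuette: weight 12+10=22, value 18+25=43
- ring box+statuette: weight 4+10=14, value 10+25=35
- ring box+necklace: weight 4+12=16, value 10+18=28
- statuette: weight 10, value 25
Best: $43.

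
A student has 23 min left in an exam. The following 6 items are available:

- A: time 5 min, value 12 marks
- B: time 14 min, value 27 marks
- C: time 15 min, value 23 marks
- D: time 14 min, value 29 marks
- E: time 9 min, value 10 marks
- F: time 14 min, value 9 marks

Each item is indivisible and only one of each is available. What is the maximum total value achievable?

This is a 0/1 knapsack; check combinations near the capacity.
- A+D: time 5+14=19, value 12+29=41
- A+B: time 5+14=19, value 12+27=39
- D+E: time 14+9=23, value 29+10=39
- B+E: time 14+9=23, value 27+10=37
Best: 41 marks.

41 marks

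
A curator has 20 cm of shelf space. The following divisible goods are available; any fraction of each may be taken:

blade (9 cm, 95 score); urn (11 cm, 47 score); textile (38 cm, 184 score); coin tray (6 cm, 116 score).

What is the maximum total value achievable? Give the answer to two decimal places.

Take in order of value per unit:
- coin tray (116/6 per unit): all 6 → value 116, running total 116.00
- blade (95/9 per unit): all 9 → value 95, running total 211.00
- textile (184/38 per unit): 5 of 38 → value 5×184/38 = 24.2105, running total 235.21
Total 235.21.

235.21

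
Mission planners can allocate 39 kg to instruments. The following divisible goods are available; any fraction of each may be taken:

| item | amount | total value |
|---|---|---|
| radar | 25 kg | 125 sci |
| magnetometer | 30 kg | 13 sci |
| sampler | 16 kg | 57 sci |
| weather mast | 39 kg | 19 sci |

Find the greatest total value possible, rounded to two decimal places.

174.88

Take in order of value per unit:
- radar (125/25 per unit): all 25 → value 125, running total 125.00
- sampler (57/16 per unit): 14 of 16 → value 14×57/16 = 49.8750, running total 174.88
Total 174.88.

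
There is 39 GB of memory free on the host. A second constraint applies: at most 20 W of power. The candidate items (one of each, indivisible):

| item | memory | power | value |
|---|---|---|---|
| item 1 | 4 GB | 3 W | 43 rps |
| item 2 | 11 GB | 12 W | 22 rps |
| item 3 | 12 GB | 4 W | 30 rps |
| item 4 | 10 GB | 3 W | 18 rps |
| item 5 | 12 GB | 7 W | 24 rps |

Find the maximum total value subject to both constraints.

Feasible sets respecting both limits:
- item 1+item 3+item 4+item 5: memory 38, power 17, value 115
- item 1+item 3+item 5: memory 28, power 14, value 97
- item 1+item 2+item 3: memory 27, power 19, value 95
Best: 115 rps.

115 rps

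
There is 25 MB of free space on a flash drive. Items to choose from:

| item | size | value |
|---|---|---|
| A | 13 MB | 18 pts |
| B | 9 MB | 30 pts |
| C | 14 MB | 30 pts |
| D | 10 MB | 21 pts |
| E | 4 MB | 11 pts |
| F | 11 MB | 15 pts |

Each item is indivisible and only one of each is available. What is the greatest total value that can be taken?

Check high-value combinations within 25 MB:
- B+D+E: size 9+10+4=23, value 30+21+11=62
- B+C: size 9+14=23, value 30+30=60
- B+E+F: size 9+4+11=24, value 30+11+15=56
- B+D: size 9+10=19, value 30+21=51
Best: 62 pts.

62 pts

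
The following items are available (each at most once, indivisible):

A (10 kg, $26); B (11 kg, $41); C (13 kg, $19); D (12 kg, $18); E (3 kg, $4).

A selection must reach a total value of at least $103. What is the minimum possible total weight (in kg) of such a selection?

Subsets with value ≥ 103, sorted by total weight:
- A+B+C+D: weight 46, value 104
- A+B+C+D+E: weight 49, value 108
Minimum weight: 46 kg.

46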